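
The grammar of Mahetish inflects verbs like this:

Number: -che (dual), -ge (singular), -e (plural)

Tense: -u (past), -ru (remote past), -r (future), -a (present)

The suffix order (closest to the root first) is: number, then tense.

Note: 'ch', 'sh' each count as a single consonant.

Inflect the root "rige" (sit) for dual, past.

Attach number dual -che → rigeche.
Attach tense past -u → rigecheu.

rigecheu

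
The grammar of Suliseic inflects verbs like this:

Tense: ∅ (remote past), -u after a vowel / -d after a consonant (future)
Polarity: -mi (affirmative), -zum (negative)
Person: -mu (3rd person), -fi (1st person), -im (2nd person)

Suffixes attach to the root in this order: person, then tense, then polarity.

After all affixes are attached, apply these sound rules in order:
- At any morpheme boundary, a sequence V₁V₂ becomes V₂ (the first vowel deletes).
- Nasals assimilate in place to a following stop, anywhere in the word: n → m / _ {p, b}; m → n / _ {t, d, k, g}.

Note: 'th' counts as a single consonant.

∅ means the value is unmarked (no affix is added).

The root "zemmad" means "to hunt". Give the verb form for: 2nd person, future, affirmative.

zemmadindmi

Attach person 2nd person -im → zemmadim.
Attach tense future -d (after consonant 'm') → zemmadimd.
Attach polarity affirmative -mi → zemmadimdmi.
Vowel deletion: no change.
Apply nasal assimilation: zemmadimdmi → zemmadindmi.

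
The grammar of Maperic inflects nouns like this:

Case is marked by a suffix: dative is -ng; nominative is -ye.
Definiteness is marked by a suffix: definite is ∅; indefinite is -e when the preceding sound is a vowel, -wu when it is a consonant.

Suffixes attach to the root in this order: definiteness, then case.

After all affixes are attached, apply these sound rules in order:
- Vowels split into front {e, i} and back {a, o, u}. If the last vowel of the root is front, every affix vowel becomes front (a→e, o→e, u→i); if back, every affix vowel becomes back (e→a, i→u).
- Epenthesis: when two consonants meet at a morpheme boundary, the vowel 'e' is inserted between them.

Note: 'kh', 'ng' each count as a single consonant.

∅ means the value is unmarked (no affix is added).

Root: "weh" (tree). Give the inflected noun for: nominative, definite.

definiteness = definite: zero marking, form stays weh.
Attach case nominative -ye → wehye.
Vowel harmony: no change.
Apply epenthesis: wehye → weheye.

weheye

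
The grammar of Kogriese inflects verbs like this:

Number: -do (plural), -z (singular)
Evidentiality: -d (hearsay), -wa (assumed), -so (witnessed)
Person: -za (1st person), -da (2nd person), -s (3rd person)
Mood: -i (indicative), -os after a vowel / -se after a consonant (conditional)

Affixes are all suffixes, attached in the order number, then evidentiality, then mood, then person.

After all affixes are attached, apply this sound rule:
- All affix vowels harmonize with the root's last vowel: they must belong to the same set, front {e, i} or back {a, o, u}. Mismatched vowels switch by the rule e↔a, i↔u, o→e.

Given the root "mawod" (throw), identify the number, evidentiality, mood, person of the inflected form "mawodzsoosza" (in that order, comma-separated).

Segment: mawod-z-so-os-za.
number: -z → singular.
evidentiality: -so → witnessed.
mood: -os/se → conditional.
person: -za → 1st person.

singular, witnessed, conditional, 1st person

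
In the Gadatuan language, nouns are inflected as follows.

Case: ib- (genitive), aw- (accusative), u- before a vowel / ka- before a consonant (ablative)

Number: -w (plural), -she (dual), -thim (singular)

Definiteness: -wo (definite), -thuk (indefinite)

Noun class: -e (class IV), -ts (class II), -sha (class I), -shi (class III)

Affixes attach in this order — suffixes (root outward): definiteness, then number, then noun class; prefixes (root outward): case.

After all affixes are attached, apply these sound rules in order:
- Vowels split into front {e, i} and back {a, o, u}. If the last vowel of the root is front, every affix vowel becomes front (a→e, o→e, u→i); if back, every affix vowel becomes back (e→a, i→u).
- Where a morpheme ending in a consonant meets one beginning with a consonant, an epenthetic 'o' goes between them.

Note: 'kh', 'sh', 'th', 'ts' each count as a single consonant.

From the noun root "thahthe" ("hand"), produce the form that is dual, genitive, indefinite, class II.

ibothahthethikoshets

Attach definiteness indefinite -thuk → thahthethuk.
Attach case genitive ib- → ibthahthethuk.
Attach number dual -she → ibthahthethukshe.
Attach noun class class II -ts → ibthahthethukshets.
Apply vowel harmony: ibthahthethukshets → ibthahthethikshets.
Apply epenthesis: ibthahthethikshets → ibothahthethikoshets.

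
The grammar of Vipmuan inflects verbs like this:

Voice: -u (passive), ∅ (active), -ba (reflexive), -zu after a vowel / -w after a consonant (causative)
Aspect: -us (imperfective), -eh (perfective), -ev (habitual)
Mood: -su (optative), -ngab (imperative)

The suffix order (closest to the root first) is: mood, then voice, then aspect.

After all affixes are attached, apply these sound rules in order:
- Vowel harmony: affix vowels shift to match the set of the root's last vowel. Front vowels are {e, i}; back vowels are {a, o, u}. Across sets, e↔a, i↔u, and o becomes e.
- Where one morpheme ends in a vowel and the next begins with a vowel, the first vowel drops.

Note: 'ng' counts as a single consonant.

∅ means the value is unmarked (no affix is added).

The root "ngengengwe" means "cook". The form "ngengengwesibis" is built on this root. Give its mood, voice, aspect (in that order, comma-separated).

optative, reflexive, imperfective

Segment: ngengengwe-su-ba-us.
mood: -su → optative.
voice: -ba → reflexive.
aspect: -us → imperfective.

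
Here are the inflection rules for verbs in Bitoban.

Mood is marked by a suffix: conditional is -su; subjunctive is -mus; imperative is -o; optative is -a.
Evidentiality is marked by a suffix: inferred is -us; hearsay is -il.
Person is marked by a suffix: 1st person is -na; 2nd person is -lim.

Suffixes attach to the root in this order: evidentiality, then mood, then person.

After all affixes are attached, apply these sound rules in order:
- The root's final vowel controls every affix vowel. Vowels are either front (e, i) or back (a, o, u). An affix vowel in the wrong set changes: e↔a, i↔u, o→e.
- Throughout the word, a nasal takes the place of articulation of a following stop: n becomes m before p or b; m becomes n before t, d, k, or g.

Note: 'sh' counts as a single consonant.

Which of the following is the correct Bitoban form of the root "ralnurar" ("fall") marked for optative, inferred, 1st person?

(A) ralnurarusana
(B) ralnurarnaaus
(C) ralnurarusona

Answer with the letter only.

Attach evidentiality inferred -us → ralnurarus.
Attach mood optative -a → ralnurarusa.
Attach person 1st person -na → ralnurarusana.
Vowel harmony: no change.
Nasal assimilation: no change.
So the correct form is ralnurarusana, option (A).
(B) ralnurarnaaus is wrong: it has the affixes in the wrong order.
(C) ralnurarusona is wrong: it uses imperative instead of optative for mood.

A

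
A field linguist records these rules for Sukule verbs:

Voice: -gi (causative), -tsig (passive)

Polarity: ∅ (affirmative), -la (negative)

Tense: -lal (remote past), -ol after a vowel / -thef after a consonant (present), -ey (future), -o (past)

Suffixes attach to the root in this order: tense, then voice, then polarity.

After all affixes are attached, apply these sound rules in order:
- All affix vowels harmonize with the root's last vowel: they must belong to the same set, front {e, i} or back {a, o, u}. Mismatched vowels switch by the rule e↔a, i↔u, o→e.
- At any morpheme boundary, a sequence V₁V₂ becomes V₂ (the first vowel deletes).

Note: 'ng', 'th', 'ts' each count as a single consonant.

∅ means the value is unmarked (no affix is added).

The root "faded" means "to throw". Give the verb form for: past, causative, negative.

fadedegile

Attach tense past -o → fadedo.
Attach voice causative -gi → fadedogi.
Attach polarity negative -la → fadedogila.
Apply vowel harmony: fadedogila → fadedegile.
Vowel deletion: no change.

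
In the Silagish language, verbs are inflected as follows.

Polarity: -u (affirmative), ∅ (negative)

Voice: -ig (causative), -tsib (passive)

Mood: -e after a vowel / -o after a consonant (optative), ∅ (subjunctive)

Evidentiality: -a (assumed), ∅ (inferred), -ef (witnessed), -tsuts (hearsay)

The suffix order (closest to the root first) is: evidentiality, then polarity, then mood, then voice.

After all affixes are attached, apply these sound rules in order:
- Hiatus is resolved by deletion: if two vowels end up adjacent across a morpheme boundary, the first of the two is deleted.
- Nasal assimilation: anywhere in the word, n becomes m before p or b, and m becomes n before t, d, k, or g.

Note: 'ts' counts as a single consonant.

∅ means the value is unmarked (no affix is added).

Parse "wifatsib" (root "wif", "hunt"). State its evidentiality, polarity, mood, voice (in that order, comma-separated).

Segment: wif-a-tsib.
evidentiality: -a → assumed.
polarity: ∅ → negative.
mood: ∅ → subjunctive.
voice: -tsib → passive.

assumed, negative, subjunctive, passive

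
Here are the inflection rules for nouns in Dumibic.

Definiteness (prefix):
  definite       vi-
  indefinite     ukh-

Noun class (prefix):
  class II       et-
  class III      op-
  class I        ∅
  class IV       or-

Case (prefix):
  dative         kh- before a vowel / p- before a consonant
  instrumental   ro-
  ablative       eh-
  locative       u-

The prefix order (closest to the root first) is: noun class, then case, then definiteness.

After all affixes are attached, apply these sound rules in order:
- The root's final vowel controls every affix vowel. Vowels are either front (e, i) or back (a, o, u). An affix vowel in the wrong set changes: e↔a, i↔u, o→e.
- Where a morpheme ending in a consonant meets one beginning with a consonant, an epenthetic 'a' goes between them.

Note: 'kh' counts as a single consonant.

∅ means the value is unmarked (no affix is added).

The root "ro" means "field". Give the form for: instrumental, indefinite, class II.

Attach noun class class II et- → etro.
Attach case instrumental ro- → roetro.
Attach definiteness indefinite ukh- → ukhroetro.
Apply vowel harmony: ukhroetro → ukhroatro.
Apply epenthesis: ukhroatro → ukharoataro.

ukharoataro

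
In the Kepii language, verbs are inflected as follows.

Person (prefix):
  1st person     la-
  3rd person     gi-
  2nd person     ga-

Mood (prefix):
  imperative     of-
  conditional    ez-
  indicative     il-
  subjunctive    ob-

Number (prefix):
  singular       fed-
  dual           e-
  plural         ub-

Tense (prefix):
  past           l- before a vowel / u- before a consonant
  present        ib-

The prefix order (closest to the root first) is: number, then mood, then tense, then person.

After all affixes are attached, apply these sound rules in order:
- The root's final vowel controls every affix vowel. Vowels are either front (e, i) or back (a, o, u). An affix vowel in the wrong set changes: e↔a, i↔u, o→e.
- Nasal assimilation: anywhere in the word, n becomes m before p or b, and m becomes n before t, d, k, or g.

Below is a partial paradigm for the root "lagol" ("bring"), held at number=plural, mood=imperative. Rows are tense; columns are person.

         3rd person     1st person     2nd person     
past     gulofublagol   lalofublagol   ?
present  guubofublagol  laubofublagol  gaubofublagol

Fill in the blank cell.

galofublagol

Attach number plural ub- → ublagol.
Attach mood imperative of- → ofublagol.
Attach tense past l- (before vowel 'o') → lofublagol.
Attach person 2nd person ga- → galofublagol.
Vowel harmony: no change.
Nasal assimilation: no change.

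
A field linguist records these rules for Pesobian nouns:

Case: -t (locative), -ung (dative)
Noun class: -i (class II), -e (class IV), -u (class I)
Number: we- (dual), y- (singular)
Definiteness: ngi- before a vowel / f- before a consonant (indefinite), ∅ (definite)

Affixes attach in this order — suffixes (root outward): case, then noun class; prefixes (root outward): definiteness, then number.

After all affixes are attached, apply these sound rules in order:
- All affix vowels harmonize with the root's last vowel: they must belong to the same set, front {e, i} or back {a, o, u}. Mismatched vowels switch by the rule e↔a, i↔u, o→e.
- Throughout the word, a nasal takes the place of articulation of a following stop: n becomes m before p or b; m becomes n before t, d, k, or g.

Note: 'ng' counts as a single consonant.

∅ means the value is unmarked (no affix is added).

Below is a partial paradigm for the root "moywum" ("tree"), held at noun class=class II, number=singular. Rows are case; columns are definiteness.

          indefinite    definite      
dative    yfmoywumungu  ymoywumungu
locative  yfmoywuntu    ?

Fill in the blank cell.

Attach case locative -t → moywumt.
Attach noun class class II -i → moywumti.
definiteness = definite: zero marking, form stays moywumti.
Attach number singular y- → ymoywumti.
Apply vowel harmony: ymoywumti → ymoywumtu.
Apply nasal assimilation: ymoywumtu → ymoywuntu.

ymoywuntu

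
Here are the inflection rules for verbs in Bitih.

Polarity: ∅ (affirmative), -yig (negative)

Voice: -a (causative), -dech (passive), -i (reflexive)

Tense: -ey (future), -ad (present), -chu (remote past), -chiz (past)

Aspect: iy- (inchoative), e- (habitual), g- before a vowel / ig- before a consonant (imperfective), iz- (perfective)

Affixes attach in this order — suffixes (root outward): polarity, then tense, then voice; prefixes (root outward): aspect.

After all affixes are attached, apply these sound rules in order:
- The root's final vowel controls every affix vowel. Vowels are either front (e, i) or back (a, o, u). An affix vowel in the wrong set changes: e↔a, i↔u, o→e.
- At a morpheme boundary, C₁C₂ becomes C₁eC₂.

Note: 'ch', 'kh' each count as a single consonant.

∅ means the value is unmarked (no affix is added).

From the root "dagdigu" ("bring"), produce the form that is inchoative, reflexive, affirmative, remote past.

uyedagdiguchuu

polarity = affirmative: zero marking, form stays dagdigu.
Attach tense remote past -chu → dagdiguchu.
Attach voice reflexive -i → dagdiguchui.
Attach aspect inchoative iy- → iydagdiguchui.
Apply vowel harmony: iydagdiguchui → uydagdiguchuu.
Apply epenthesis: uydagdiguchuu → uyedagdiguchuu.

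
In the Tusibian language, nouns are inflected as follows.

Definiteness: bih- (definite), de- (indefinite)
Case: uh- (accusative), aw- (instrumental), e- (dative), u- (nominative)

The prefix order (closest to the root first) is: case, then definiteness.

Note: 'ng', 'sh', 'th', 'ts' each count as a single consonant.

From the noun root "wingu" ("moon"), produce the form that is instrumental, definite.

Attach case instrumental aw- → awwingu.
Attach definiteness definite bih- → bihawwingu.

bihawwingu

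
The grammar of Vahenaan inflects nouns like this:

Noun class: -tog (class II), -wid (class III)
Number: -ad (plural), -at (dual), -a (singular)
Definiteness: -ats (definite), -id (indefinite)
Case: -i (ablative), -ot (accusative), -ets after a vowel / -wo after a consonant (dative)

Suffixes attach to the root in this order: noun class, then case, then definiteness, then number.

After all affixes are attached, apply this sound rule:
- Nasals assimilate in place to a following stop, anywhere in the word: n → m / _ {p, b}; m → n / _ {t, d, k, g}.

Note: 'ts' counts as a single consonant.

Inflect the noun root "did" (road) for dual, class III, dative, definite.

didwidwoatsat

Attach noun class class III -wid → didwid.
Attach case dative -wo (after consonant 'd') → didwidwo.
Attach definiteness definite -ats → didwidwoats.
Attach number dual -at → didwidwoatsat.
Nasal assimilation: no change.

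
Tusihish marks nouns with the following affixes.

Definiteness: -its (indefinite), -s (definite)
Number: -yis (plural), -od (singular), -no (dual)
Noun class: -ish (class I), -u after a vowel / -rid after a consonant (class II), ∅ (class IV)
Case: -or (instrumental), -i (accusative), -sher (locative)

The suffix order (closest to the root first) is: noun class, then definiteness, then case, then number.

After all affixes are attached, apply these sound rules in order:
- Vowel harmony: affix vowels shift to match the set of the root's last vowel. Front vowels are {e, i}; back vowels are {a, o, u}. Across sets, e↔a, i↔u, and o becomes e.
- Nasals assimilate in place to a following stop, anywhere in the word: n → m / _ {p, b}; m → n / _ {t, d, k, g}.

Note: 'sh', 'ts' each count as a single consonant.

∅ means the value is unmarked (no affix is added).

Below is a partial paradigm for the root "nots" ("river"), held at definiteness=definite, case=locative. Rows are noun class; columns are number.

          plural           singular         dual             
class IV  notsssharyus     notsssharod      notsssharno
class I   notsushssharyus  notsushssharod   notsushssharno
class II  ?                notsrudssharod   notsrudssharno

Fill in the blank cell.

Attach noun class class II -rid (after consonant 'ts') → notsrid.
Attach definiteness definite -s → notsrids.
Attach case locative -sher → notsridssher.
Attach number plural -yis → notsridssheryis.
Apply vowel harmony: notsridssheryis → notsrudssharyus.
Nasal assimilation: no change.

notsrudssharyus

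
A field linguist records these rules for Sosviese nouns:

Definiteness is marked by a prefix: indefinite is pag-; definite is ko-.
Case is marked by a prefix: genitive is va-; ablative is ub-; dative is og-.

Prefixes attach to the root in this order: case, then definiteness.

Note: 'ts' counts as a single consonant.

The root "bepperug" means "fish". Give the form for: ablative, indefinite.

pagubbepperug

Attach case ablative ub- → ubbepperug.
Attach definiteness indefinite pag- → pagubbepperug.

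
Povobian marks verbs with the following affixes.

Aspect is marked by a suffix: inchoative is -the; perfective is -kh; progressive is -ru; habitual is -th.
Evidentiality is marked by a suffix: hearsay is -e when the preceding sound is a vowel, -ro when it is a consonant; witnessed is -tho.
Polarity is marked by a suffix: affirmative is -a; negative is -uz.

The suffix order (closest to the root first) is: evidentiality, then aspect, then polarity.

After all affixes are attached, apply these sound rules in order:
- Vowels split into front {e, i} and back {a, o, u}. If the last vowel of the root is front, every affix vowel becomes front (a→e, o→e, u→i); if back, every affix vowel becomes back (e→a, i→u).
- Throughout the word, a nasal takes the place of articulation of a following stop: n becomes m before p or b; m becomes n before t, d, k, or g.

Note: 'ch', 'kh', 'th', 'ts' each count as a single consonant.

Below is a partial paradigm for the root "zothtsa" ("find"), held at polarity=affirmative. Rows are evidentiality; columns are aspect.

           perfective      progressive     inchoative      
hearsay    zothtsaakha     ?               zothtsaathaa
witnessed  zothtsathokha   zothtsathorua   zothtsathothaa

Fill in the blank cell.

zothtsaarua

Attach evidentiality hearsay -e (after vowel 'a') → zothtsae.
Attach aspect progressive -ru → zothtsaeru.
Attach polarity affirmative -a → zothtsaerua.
Apply vowel harmony: zothtsaerua → zothtsaarua.
Nasal assimilation: no change.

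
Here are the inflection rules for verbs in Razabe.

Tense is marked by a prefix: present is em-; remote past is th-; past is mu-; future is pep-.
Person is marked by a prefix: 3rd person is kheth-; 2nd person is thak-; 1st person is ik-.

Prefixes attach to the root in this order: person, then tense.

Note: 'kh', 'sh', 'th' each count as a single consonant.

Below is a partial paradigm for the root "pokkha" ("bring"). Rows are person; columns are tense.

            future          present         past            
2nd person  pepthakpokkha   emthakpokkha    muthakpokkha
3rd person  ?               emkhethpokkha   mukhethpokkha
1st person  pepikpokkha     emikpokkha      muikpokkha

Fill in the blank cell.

pepkhethpokkha

Attach person 3rd person kheth- → khethpokkha.
Attach tense future pep- → pepkhethpokkha.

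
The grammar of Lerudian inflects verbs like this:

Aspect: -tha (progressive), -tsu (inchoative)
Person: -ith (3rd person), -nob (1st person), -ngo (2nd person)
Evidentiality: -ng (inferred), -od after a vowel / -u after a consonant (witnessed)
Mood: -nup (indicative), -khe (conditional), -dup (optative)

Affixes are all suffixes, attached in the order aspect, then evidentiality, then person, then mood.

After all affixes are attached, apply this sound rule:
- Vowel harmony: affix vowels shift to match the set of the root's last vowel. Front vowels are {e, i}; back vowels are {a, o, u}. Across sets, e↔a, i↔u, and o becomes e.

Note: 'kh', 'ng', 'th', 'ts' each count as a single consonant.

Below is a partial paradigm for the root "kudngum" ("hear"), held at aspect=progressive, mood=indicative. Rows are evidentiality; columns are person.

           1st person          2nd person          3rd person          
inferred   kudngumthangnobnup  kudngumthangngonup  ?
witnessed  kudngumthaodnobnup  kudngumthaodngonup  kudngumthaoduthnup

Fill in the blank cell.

Attach aspect progressive -tha → kudngumtha.
Attach evidentiality inferred -ng → kudngumthang.
Attach person 3rd person -ith → kudngumthangith.
Attach mood indicative -nup → kudngumthangithnup.
Apply vowel harmony: kudngumthangithnup → kudngumthanguthnup.

kudngumthanguthnup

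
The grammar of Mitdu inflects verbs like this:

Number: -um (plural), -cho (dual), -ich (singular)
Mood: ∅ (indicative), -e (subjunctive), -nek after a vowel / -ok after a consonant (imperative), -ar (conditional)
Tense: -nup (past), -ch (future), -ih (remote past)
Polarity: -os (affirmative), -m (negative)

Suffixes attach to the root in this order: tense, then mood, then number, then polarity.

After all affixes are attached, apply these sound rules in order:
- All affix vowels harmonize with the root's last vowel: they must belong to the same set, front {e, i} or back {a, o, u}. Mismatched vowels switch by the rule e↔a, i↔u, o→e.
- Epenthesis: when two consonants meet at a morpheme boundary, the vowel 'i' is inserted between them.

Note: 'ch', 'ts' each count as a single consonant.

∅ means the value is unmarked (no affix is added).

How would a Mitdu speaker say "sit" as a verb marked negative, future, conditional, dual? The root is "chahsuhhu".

chahsuhhucharichom

Attach tense future -ch → chahsuhhuch.
Attach mood conditional -ar → chahsuhhuchar.
Attach number dual -cho → chahsuhhucharcho.
Attach polarity negative -m → chahsuhhucharchom.
Vowel harmony: no change.
Apply epenthesis: chahsuhhucharchom → chahsuhhucharichom.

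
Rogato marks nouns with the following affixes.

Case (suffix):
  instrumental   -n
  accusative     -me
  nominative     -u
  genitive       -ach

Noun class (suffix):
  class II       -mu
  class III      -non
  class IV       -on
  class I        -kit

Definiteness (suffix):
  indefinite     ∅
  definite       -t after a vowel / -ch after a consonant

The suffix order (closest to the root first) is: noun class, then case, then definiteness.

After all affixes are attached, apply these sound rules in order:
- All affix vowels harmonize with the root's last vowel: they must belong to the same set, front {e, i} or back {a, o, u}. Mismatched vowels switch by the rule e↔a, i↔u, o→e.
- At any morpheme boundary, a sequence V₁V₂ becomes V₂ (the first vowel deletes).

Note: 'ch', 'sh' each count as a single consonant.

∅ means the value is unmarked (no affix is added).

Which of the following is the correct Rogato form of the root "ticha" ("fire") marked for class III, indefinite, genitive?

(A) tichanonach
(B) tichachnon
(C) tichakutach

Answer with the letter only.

A

Attach noun class class III -non → tichanon.
Attach case genitive -ach → tichanonach.
definiteness = indefinite: zero marking, form stays tichanonach.
Vowel harmony: no change.
Vowel deletion: no change.
So the correct form is tichanonach, option (A).
(C) tichakutach is wrong: it uses class I instead of class III for noun class.
(B) tichachnon is wrong: it has the affixes in the wrong order.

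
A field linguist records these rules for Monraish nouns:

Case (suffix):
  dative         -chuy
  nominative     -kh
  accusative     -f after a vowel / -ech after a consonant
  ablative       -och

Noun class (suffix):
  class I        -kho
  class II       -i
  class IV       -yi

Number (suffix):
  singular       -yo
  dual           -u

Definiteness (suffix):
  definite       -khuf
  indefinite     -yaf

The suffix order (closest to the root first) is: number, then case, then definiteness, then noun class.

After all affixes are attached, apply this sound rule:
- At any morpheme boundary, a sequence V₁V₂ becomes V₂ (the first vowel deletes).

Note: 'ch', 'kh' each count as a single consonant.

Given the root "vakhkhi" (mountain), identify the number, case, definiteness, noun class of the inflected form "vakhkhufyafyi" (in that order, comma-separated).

Segment: vakhkhi-u-f-yaf-yi.
number: -u → dual.
case: -f/ech → accusative.
definiteness: -yaf → indefinite.
noun class: -yi → class IV.

dual, accusative, indefinite, class IV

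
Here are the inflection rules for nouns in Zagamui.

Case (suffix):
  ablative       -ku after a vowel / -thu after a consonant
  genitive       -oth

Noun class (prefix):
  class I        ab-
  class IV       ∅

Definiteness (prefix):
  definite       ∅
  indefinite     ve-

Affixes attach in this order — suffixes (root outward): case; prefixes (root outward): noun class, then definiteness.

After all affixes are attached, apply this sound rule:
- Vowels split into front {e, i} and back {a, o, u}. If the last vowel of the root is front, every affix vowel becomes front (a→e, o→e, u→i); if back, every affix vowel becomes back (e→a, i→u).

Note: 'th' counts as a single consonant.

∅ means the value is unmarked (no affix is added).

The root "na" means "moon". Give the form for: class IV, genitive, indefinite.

vanaoth

noun class = class IV: zero marking, form stays na.
Attach definiteness indefinite ve- → vena.
Attach case genitive -oth → venaoth.
Apply vowel harmony: venaoth → vanaoth.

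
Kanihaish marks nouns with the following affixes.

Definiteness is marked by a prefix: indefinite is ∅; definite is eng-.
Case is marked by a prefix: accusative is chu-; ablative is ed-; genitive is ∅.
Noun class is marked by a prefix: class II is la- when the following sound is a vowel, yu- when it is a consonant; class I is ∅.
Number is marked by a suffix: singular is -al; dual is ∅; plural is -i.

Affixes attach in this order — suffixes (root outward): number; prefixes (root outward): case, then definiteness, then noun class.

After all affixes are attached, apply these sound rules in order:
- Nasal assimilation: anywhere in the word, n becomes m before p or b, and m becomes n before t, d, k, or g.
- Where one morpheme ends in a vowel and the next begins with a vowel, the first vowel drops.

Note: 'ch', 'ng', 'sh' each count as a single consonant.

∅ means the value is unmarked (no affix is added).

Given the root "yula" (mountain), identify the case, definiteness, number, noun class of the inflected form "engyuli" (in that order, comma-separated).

genitive, definite, plural, class I

Segment: eng-yula-i.
case: ∅ → genitive.
definiteness: eng- → definite.
number: -i → plural.
noun class: ∅ → class I.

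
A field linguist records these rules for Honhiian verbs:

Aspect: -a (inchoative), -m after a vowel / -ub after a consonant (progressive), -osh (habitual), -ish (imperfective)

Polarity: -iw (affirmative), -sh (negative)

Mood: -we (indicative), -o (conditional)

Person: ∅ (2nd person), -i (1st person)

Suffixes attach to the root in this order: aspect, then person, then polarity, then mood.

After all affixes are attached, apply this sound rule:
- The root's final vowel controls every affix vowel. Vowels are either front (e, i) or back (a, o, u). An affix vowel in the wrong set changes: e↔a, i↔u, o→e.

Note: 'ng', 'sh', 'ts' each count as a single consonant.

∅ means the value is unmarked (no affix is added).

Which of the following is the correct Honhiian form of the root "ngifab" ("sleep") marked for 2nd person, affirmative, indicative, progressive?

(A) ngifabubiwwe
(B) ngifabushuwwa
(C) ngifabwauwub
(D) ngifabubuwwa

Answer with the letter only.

Attach aspect progressive -ub (after consonant 'b') → ngifabub.
person = 2nd person: zero marking, form stays ngifabub.
Attach polarity affirmative -iw → ngifabubiw.
Attach mood indicative -we → ngifabubiwwe.
Apply vowel harmony: ngifabubiwwe → ngifabubuwwa.
So the correct form is ngifabubuwwa, option (D).
(A) ngifabubiwwe is wrong: it fails to apply the sound rule(s).
(B) ngifabushuwwa is wrong: it uses imperfective instead of progressive for aspect.
(C) ngifabwauwub is wrong: it has the affixes in the wrong order.

D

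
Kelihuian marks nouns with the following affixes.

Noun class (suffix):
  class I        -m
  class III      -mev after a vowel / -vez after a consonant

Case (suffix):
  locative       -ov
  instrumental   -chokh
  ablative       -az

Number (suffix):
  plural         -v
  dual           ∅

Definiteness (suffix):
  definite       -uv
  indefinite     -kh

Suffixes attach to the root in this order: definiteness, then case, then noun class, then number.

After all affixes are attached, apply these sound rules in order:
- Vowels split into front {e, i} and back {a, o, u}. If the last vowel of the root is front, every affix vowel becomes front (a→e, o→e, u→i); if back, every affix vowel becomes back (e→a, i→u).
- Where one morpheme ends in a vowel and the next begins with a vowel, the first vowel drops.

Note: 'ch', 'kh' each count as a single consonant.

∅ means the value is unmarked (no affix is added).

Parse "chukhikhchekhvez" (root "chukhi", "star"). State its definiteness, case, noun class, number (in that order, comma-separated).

Segment: chukhi-kh-chokh-vez.
definiteness: -kh → indefinite.
case: -chokh → instrumental.
noun class: -mev/vez → class III.
number: ∅ → dual.

indefinite, instrumental, class III, dual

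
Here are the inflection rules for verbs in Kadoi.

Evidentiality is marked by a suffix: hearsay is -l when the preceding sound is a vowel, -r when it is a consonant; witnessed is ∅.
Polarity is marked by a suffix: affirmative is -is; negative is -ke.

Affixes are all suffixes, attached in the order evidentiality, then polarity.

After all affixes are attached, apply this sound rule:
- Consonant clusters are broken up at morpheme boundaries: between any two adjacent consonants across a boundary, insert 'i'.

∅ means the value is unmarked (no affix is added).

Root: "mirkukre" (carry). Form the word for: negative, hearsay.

mirkukrelike

Attach evidentiality hearsay -l (after vowel 'e') → mirkukrel.
Attach polarity negative -ke → mirkukrelke.
Apply epenthesis: mirkukrelke → mirkukrelike.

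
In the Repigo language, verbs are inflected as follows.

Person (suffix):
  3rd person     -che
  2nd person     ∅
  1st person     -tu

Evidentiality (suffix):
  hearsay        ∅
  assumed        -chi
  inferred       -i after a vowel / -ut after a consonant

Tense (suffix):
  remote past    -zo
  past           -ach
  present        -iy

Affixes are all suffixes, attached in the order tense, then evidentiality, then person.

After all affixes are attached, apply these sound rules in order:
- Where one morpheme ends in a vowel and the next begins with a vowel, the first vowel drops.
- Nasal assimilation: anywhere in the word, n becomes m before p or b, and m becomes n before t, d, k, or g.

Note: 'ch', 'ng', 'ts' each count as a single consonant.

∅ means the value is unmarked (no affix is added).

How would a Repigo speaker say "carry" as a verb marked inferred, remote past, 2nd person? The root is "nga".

ngazi

Attach tense remote past -zo → ngazo.
Attach evidentiality inferred -i (after vowel 'o') → ngazoi.
person = 2nd person: zero marking, form stays ngazoi.
Apply vowel deletion: ngazoi → ngazi.
Nasal assimilation: no change.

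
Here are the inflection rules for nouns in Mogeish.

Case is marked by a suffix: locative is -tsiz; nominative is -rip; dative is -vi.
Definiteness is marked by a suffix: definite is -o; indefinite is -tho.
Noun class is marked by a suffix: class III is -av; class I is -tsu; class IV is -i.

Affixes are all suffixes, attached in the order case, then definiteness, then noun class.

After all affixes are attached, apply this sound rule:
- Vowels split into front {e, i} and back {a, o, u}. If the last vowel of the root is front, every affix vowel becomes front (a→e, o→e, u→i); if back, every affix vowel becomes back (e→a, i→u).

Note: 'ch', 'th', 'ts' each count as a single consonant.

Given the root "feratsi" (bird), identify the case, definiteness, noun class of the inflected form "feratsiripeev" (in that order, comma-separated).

Segment: feratsi-rip-o-av.
case: -rip → nominative.
definiteness: -o → definite.
noun class: -av → class III.

nominative, definite, class III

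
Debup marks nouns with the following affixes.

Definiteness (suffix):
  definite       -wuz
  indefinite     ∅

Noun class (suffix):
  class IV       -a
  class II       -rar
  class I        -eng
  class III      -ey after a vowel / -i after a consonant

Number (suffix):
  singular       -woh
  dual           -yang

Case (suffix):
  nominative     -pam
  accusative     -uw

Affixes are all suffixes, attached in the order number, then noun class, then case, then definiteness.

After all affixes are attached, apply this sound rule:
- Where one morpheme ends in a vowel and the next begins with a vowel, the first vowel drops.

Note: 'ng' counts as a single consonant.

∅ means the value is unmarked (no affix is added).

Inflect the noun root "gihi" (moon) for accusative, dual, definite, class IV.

Attach number dual -yang → gihiyang.
Attach noun class class IV -a → gihiyanga.
Attach case accusative -uw → gihiyangauw.
Attach definiteness definite -wuz → gihiyangauwwuz.
Apply vowel deletion: gihiyangauwwuz → gihiyanguwwuz.

gihiyanguwwuz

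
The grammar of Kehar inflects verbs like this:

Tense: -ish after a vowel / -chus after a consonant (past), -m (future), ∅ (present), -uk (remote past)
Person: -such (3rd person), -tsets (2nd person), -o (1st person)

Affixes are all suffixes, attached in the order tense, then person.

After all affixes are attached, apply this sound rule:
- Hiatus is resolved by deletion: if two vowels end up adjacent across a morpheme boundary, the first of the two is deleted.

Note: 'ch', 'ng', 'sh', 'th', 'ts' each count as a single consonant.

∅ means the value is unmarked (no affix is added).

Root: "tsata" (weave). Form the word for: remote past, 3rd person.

tsatuksuch

Attach tense remote past -uk → tsatauk.
Attach person 3rd person -such → tsatauksuch.
Apply vowel deletion: tsatauksuch → tsatuksuch.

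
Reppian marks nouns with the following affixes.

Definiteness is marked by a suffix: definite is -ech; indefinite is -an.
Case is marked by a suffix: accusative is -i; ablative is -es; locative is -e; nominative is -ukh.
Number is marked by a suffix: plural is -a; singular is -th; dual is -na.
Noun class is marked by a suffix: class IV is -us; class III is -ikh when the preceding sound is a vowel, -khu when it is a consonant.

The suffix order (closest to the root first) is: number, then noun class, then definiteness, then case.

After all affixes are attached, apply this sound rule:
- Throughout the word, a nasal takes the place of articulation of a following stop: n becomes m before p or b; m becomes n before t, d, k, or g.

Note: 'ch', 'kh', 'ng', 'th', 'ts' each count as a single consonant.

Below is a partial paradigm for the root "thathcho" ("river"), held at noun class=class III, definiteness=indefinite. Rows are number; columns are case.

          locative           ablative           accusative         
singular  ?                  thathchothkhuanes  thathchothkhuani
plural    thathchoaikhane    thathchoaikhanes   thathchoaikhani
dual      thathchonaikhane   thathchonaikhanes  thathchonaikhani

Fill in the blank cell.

Attach number singular -th → thathchoth.
Attach noun class class III -khu (after consonant 'th') → thathchothkhu.
Attach definiteness indefinite -an → thathchothkhuan.
Attach case locative -e → thathchothkhuane.
Nasal assimilation: no change.

thathchothkhuane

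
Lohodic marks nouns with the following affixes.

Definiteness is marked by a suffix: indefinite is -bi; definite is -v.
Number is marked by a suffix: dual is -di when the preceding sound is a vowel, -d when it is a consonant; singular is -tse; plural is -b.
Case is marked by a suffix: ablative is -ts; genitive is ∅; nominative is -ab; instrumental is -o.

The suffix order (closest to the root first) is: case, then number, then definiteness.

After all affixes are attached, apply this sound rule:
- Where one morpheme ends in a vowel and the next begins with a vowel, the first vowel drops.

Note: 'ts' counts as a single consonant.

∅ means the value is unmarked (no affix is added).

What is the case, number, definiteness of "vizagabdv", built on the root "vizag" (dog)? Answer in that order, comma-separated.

Segment: vizag-ab-d-v.
case: -ab → nominative.
number: -di/d → dual.
definiteness: -v → definite.

nominative, dual, definite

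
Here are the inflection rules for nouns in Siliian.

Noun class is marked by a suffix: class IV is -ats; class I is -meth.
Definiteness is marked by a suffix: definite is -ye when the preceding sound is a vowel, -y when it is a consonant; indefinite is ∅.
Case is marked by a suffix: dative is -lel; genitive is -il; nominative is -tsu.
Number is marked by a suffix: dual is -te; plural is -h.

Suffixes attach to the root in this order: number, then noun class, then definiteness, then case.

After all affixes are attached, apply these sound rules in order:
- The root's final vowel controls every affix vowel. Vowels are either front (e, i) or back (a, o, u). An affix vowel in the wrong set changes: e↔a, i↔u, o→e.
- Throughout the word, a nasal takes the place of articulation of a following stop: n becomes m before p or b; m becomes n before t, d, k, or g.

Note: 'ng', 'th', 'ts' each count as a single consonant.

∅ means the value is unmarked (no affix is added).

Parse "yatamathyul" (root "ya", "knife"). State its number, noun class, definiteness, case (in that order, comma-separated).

dual, class I, definite, genitive

Segment: ya-te-meth-y-il.
number: -te → dual.
noun class: -meth → class I.
definiteness: -ye/y → definite.
case: -il → genitive.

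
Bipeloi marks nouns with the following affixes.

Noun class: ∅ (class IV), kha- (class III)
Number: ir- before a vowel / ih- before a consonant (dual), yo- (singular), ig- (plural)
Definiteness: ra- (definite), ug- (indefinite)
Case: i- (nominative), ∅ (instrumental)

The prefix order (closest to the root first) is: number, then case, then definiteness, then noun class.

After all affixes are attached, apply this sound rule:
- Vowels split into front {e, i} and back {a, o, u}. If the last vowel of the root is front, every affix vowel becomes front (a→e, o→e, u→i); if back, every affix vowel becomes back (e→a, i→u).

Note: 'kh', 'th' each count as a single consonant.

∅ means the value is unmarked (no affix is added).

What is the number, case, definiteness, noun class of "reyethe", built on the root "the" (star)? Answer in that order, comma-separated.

Segment: ra-yo-the.
number: yo- → singular.
case: ∅ → instrumental.
definiteness: ra- → definite.
noun class: ∅ → class IV.

singular, instrumental, definite, class IV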